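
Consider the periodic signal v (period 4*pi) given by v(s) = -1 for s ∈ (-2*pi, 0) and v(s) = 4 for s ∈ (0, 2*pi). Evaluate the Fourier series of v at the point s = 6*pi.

s = 6*pi differs from s = -2*pi by 2 full period(s), and the series is 4*pi-periodic.
At s = -2*pi the one-sided limits are v(-2*pi^-) = 4 and v(-2*pi^+) = -1.
By Dirichlet's theorem the series converges to their average, [(4) + (-1)]/2 = 3/2.

3/2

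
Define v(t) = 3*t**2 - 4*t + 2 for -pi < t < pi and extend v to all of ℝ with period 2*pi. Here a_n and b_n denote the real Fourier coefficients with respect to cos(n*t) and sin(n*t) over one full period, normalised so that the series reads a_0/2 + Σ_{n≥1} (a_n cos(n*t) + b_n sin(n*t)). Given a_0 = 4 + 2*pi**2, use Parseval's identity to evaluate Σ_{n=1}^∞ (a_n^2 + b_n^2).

Parseval: a_0^2/2 + Σ_{n≥1} (a_n^2+b_n^2) = 1/pi ∫_{-pi}^{pi} v(t)^2 dt = 8 + 56*pi**2/3 + 18*pi**4/5.
Subtract a_0^2/2 = 2*(2 + pi**2)**2: Σ (a_n^2+b_n^2) = 8*pi**2*(20 + 3*pi**2)/15.

8*pi**2*(20 + 3*pi**2)/15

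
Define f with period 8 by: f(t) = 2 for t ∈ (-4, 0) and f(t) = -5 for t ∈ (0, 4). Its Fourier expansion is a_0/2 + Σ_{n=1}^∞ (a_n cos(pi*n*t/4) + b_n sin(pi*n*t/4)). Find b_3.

-14/(3*pi)

b_3 = 1/4 ∫_{-4}^{4} f(t) sin(3*pi*t/4) dt.
Split the integral at the breakpoints.
Directly, an antiderivative of (2) sin(3*pi*t/4) is -8*cos(3*pi*t/4)/(3*pi); evaluating from -4 to 0: ∫_{-4}^{0} (2) sin(3*pi*t/4) dt = (-8/(3*pi)) - (8/(3*pi)) = -16/(3*pi).
Directly, an antiderivative of (-5) sin(3*pi*t/4) is 20*cos(3*pi*t/4)/(3*pi); evaluating from 0 to 4: ∫_{0}^{4} (-5) sin(3*pi*t/4) dt = (-20/(3*pi)) - (20/(3*pi)) = -40/(3*pi).
Summing the pieces and multiplying by (1/4) gives b_3 = -14/(3*pi).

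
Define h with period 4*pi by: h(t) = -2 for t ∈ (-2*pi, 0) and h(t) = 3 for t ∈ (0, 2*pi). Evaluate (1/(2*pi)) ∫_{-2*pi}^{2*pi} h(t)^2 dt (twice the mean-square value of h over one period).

(1/(2*pi)) ∫_{-2*pi}^{2*pi} h(t)^2 dt = (1/(2*pi)) · (26*pi) = 13.

13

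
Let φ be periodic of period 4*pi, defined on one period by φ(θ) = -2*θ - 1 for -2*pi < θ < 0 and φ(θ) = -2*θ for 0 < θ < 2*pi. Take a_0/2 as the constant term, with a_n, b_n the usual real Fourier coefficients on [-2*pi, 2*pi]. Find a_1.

0

a_1 = (1/(2*pi)) ∫_{-2*pi}^{2*pi} φ(θ) cos(θ/2) dθ.
Split the integral at the breakpoints.
Integrating by parts (boundary term plus one more integral), an antiderivative of (-2*θ - 1) cos(θ/2) is -4*θ*sin(θ/2) - 2*sin(θ/2) - 8*cos(θ/2); evaluating from -2*pi to 0: ∫_{-2*pi}^{0} (-2*θ - 1) cos(θ/2) dθ = (-8) - (8) = -16.
Integrating by parts (boundary term plus one more integral), an antiderivative of (-2*θ) cos(θ/2) is -4*θ*sin(θ/2) - 8*cos(θ/2); evaluating from 0 to 2*pi: ∫_{0}^{2*pi} (-2*θ) cos(θ/2) dθ = (8) - (-8) = 16.
Summing the pieces and multiplying by (1/(2*pi)) gives a_1 = 0.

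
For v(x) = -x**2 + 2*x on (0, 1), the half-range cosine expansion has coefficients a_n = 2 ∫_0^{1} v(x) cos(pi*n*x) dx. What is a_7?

a_7 = 2 ∫_0^{1} (-x**2 + 2*x) cos(7*pi*x) dx.
Integrating by parts twice (tabular method), an antiderivative of (-x**2 + 2*x) cos(7*pi*x) is -x**2*sin(7*pi*x)/(7*pi) + 2*x*sin(7*pi*x)/(7*pi) - 2*x*cos(7*pi*x)/(49*pi**2) + 2*sin(7*pi*x)/(343*pi**3) + 2*cos(7*pi*x)/(49*pi**2); evaluating from 0 to 1: ∫_{0}^{1} (-x**2 + 2*x) cos(7*pi*x) dx = (0) - (2/(49*pi**2)) = -2/(49*pi**2).
Hence a_7 = 2·(-2/(49*pi**2)) = -4/(49*pi**2).

-4/(49*pi**2)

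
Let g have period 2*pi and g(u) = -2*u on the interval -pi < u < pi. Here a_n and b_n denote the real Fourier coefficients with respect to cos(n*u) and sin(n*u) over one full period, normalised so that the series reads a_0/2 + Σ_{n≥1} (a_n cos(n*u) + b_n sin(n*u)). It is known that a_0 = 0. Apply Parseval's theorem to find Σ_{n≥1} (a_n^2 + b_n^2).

8*pi**2/3

Parseval: a_0^2/2 + Σ_{n≥1} (a_n^2+b_n^2) = 1/pi ∫_{-pi}^{pi} g(u)^2 du = 8*pi**2/3.
Subtract a_0^2/2 = 0: Σ (a_n^2+b_n^2) = 8*pi**2/3.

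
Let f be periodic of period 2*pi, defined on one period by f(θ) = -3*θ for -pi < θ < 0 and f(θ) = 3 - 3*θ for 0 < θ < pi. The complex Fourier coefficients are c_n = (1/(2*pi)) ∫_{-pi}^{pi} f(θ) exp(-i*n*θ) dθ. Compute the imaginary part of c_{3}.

Since f is real-valued, Im(c_{3}) = -(1/(2*pi)) ∫_{-pi}^{pi} f(θ) sin(3*θ) dθ = -b_{3}/2.
Split the integral at the breakpoints.
Integrating by parts (boundary term plus one more integral), an antiderivative of (-3*θ) sin(3*θ) is θ*cos(3*θ) - sin(3*θ)/3; evaluating from -pi to 0: ∫_{-pi}^{0} (-3*θ) sin(3*θ) dθ = (0) - (pi) = -pi.
Integrating by parts (boundary term plus one more integral), an antiderivative of (3 - 3*θ) sin(3*θ) is θ*cos(3*θ) - sin(3*θ)/3 - cos(3*θ); evaluating from 0 to pi: ∫_{0}^{pi} (3 - 3*θ) sin(3*θ) dθ = (1 - pi) - (-1) = 2 - pi.
So ∫_{-pi}^{pi} f(θ) sin(3*θ) dθ = 2 - 2*pi.
Hence Im(c_{3}) = (-1/(2*pi))·(2 - 2*pi) = (-1 + pi)/pi.

(-1 + pi)/pi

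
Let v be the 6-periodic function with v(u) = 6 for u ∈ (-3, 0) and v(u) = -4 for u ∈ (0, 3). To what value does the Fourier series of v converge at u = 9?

u = 9 differs from u = 3 by 1 full period(s), and the series is 6-periodic.
At u = 3 the one-sided limits are v(3^-) = -4 and v(3^+) = 6.
By Dirichlet's theorem the series converges to their average, [(-4) + (6)]/2 = 1.

1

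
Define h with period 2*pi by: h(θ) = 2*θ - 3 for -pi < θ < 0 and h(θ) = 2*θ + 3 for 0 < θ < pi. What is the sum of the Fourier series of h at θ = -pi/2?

h is continuous at θ = -pi/2 with value -pi - 3, so the series converges to -pi - 3 there.

-pi - 3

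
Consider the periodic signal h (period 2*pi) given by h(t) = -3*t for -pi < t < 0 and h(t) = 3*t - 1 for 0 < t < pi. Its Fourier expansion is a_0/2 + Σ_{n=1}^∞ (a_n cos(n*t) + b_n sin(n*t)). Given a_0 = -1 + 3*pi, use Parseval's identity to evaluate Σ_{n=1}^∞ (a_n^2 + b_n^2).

Parseval: a_0^2/2 + Σ_{n≥1} (a_n^2+b_n^2) = 1/pi ∫_{-pi}^{pi} h(t)^2 dt = -3*pi + 1 + 6*pi**2.
Subtract a_0^2/2 = (1 - 3*pi)**2/2: Σ (a_n^2+b_n^2) = 1/2 + 3*pi**2/2.

1/2 + 3*pi**2/2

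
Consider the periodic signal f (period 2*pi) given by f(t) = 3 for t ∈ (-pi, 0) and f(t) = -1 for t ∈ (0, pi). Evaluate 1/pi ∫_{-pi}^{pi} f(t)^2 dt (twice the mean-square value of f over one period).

1/pi ∫_{-pi}^{pi} f(t)^2 dt = 1/pi · (10*pi) = 10.

10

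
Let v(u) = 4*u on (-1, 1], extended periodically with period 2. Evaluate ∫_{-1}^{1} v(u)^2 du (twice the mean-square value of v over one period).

32/3

∫_{-1}^{1} v(u)^2 du = 32/3.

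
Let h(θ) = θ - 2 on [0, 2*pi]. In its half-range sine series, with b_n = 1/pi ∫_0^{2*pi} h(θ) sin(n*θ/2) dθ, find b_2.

-2

b_2 = 1/pi ∫_0^{2*pi} (θ - 2) sin(θ) dθ.
Integrating by parts (boundary term plus one more integral), an antiderivative of (θ - 2) sin(θ) is -θ*cos(θ) + sin(θ) + 2*cos(θ); evaluating from 0 to 2*pi: ∫_{0}^{2*pi} (θ - 2) sin(θ) dθ = (2 - 2*pi) - (2) = -2*pi.
Hence b_2 = (1/pi)·(-2*pi) = -2.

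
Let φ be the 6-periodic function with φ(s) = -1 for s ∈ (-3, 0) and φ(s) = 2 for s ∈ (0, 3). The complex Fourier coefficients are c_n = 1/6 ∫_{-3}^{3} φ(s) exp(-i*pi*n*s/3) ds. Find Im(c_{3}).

Since φ is real-valued, Im(c_{3}) = -1/6 ∫_{-3}^{3} φ(s) sin(pi*s) ds = -b_{3}/2.
Split the integral at the breakpoints.
Directly, an antiderivative of (-1) sin(pi*s) is cos(pi*s)/pi; evaluating from -3 to 0: ∫_{-3}^{0} (-1) sin(pi*s) ds = (1/pi) - (-1/pi) = 2/pi.
Directly, an antiderivative of (2) sin(pi*s) is -2*cos(pi*s)/pi; evaluating from 0 to 3: ∫_{0}^{3} (2) sin(pi*s) ds = (2/pi) - (-2/pi) = 4/pi.
So ∫_{-3}^{3} φ(s) sin(pi*s) ds = 6/pi.
Hence Im(c_{3}) = (-1/6)·(6/pi) = -1/pi.

-1/pi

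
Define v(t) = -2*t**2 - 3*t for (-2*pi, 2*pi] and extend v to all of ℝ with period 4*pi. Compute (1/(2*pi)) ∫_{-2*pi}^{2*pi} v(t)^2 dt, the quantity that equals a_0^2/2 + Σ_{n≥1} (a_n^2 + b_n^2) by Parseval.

(1/(2*pi)) ∫_{-2*pi}^{2*pi} v(t)^2 dt = (1/(2*pi)) · (pi**3*(48 + 256*pi**2/5)) = pi**2*(24 + 128*pi**2/5).

pi**2*(24 + 128*pi**2/5)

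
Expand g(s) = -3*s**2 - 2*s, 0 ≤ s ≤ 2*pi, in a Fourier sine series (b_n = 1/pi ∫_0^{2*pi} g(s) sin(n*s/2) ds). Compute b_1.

b_1 = 1/pi ∫_0^{2*pi} (-3*s**2 - 2*s) sin(s/2) ds.
Integrating by parts twice (tabular method), an antiderivative of (-3*s**2 - 2*s) sin(s/2) is 6*s**2*cos(s/2) - 24*s*sin(s/2) + 4*s*cos(s/2) - 8*sin(s/2) - 48*cos(s/2); evaluating from 0 to 2*pi: ∫_{0}^{2*pi} (-3*s**2 - 2*s) sin(s/2) ds = (-24*pi**2 - 8*pi + 48) - (-48) = -24*pi**2 - 8*pi + 96.
Hence b_1 = (1/pi)·(-24*pi**2 - 8*pi + 96) = -24*pi - 8 + 96/pi.

-24*pi - 8 + 96/pi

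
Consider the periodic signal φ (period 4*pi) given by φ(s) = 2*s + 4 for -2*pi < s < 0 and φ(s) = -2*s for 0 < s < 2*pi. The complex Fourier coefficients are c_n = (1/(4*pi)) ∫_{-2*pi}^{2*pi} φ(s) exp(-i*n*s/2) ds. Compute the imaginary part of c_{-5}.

Since φ is real-valued, Im(c_{-5}) = -(1/(4*pi)) ∫_{-2*pi}^{2*pi} φ(s) sin(-5*s/2) ds = b_{5}/2.
Split the integral at the breakpoints.
Integrating by parts (boundary term plus one more integral), an antiderivative of (2*s + 4) sin(-5*s/2) is 4*s*cos(5*s/2)/5 - 8*sin(5*s/2)/25 + 8*cos(5*s/2)/5; evaluating from -2*pi to 0: ∫_{-2*pi}^{0} (2*s + 4) sin(-5*s/2) ds = (8/5) - (-8/5 + 8*pi/5) = 16/5 - 8*pi/5.
Integrating by parts (boundary term plus one more integral), an antiderivative of (-2*s) sin(-5*s/2) is -4*s*cos(5*s/2)/5 + 8*sin(5*s/2)/25; evaluating from 0 to 2*pi: ∫_{0}^{2*pi} (-2*s) sin(-5*s/2) ds = (8*pi/5) - (0) = 8*pi/5.
So ∫_{-2*pi}^{2*pi} φ(s) sin(-5*s/2) ds = 16/5.
Hence Im(c_{-5}) = (-1/(4*pi))·(16/5) = -4/(5*pi).

-4/(5*pi)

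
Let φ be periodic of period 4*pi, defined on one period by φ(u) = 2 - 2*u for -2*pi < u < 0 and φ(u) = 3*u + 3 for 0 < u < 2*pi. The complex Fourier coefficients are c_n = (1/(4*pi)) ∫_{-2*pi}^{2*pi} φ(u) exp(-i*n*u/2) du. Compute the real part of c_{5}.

Since φ is real-valued, Re(c_{5}) = (1/(4*pi)) ∫_{-2*pi}^{2*pi} φ(u) cos(5*u/2) du = a_{5}/2.
Split the integral at the breakpoints.
Integrating by parts (boundary term plus one more integral), an antiderivative of (2 - 2*u) cos(5*u/2) is -4*u*sin(5*u/2)/5 + 4*sin(5*u/2)/5 - 8*cos(5*u/2)/25; evaluating from -2*pi to 0: ∫_{-2*pi}^{0} (2 - 2*u) cos(5*u/2) du = (-8/25) - (8/25) = -16/25.
Integrating by parts (boundary term plus one more integral), an antiderivative of (3*u + 3) cos(5*u/2) is 6*u*sin(5*u/2)/5 + 6*sin(5*u/2)/5 + 12*cos(5*u/2)/25; evaluating from 0 to 2*pi: ∫_{0}^{2*pi} (3*u + 3) cos(5*u/2) du = (-12/25) - (12/25) = -24/25.
So ∫_{-2*pi}^{2*pi} φ(u) cos(5*u/2) du = -8/5.
Hence Re(c_{5}) = (1/(4*pi))·(-8/5) = -2/(5*pi).

-2/(5*pi)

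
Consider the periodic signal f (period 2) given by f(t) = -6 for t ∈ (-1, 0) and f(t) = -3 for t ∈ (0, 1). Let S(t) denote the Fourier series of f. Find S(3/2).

t = 3/2 differs from t = -1/2 by 1 full period(s), and the series is 2-periodic.
f is continuous at t = -1/2 with value -6, so the series converges to -6 there.

-6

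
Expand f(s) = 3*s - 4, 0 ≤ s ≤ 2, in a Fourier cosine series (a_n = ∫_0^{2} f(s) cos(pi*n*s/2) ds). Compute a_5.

-24/(25*pi**2)

a_5 = ∫_0^{2} (3*s - 4) cos(5*pi*s/2) ds.
Integrating by parts (boundary term plus one more integral), an antiderivative of (3*s - 4) cos(5*pi*s/2) is 6*s*sin(5*pi*s/2)/(5*pi) - 8*sin(5*pi*s/2)/(5*pi) + 12*cos(5*pi*s/2)/(25*pi**2); evaluating from 0 to 2: ∫_{0}^{2} (3*s - 4) cos(5*pi*s/2) ds = (-12/(25*pi**2)) - (12/(25*pi**2)) = -24/(25*pi**2).
Hence a_5 = -24/(25*pi**2).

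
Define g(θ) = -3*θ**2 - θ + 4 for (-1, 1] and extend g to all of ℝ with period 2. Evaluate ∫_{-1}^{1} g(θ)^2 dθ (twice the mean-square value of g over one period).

304/15

∫_{-1}^{1} g(θ)^2 dθ = 304/15.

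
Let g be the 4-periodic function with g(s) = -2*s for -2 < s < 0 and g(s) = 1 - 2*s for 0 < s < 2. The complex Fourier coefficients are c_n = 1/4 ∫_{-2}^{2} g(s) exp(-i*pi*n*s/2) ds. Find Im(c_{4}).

-1/pi

Since g is real-valued, Im(c_{4}) = -1/4 ∫_{-2}^{2} g(s) sin(2*pi*s) ds = -b_{4}/2.
Split the integral at the breakpoints.
Integrating by parts (boundary term plus one more integral), an antiderivative of (-2*s) sin(2*pi*s) is s*cos(2*pi*s)/pi - sin(2*pi*s)/(2*pi**2); evaluating from -2 to 0: ∫_{-2}^{0} (-2*s) sin(2*pi*s) ds = (0) - (-2/pi) = 2/pi.
Integrating by parts (boundary term plus one more integral), an antiderivative of (1 - 2*s) sin(2*pi*s) is s*cos(2*pi*s)/pi - sin(2*pi*s)/(2*pi**2) - cos(2*pi*s)/(2*pi); evaluating from 0 to 2: ∫_{0}^{2} (1 - 2*s) sin(2*pi*s) ds = (3/(2*pi)) - (-1/(2*pi)) = 2/pi.
So ∫_{-2}^{2} g(s) sin(2*pi*s) ds = 4/pi.
Hence Im(c_{4}) = (-1/4)·(4/pi) = -1/pi.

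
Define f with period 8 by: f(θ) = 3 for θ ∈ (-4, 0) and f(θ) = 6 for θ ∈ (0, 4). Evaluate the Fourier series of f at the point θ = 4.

θ = 4 differs from θ = -4 by 1 full period(s), and the series is 8-periodic.
At θ = -4 the one-sided limits are f(-4^-) = 6 and f(-4^+) = 3.
By Dirichlet's theorem the series converges to their average, [(6) + (3)]/2 = 9/2.

9/2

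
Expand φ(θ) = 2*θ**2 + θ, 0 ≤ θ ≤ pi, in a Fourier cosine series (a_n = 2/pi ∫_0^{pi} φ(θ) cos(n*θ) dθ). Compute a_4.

a_4 = 2/pi ∫_0^{pi} (2*θ**2 + θ) cos(4*θ) dθ.
Integrating by parts twice (tabular method), an antiderivative of (2*θ**2 + θ) cos(4*θ) is θ**2*sin(4*θ)/2 + θ*sin(4*θ)/4 + θ*cos(4*θ)/4 - sin(4*θ)/16 + cos(4*θ)/16; evaluating from 0 to pi: ∫_{0}^{pi} (2*θ**2 + θ) cos(4*θ) dθ = (1/16 + pi/4) - (1/16) = pi/4.
Hence a_4 = (2/pi)·(pi/4) = 1/2.

1/2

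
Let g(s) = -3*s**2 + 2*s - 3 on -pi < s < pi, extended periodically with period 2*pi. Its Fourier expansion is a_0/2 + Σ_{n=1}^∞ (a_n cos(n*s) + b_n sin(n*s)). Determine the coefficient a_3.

4/3

a_3 = 1/pi ∫_{-pi}^{pi} g(s) cos(3*s) ds.
Integrating by parts twice (tabular method), an antiderivative of (-3*s**2 + 2*s - 3) cos(3*s) is -s**2*sin(3*s) + 2*s*sin(3*s)/3 - 2*s*cos(3*s)/3 - 7*sin(3*s)/9 + 2*cos(3*s)/9; evaluating from -pi to pi: ∫_{-pi}^{pi} (-3*s**2 + 2*s - 3) cos(3*s) ds = (-2/9 + 2*pi/3) - (-2*pi/3 - 2/9) = 4*pi/3.
Hence a_3 = (1/pi)·(4*pi/3) = 4/3.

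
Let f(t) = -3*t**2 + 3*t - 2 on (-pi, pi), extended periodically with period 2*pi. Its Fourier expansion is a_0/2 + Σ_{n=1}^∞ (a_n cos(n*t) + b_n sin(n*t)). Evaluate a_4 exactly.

-3/4

a_4 = 1/pi ∫_{-pi}^{pi} f(t) cos(4*t) dt.
Integrating by parts twice (tabular method), an antiderivative of (-3*t**2 + 3*t - 2) cos(4*t) is -3*t**2*sin(4*t)/4 + 3*t*sin(4*t)/4 - 3*t*cos(4*t)/8 - 13*sin(4*t)/32 + 3*cos(4*t)/16; evaluating from -pi to pi: ∫_{-pi}^{pi} (-3*t**2 + 3*t - 2) cos(4*t) dt = (3/16 - 3*pi/8) - (3/16 + 3*pi/8) = -3*pi/4.
Hence a_4 = (1/pi)·(-3*pi/4) = -3/4.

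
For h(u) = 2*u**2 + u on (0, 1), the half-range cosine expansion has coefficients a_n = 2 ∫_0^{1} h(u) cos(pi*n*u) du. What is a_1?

a_1 = 2 ∫_0^{1} (2*u**2 + u) cos(pi*u) du.
Integrating by parts twice (tabular method), an antiderivative of (2*u**2 + u) cos(pi*u) is 2*u**2*sin(pi*u)/pi + u*sin(pi*u)/pi + 4*u*cos(pi*u)/pi**2 - 4*sin(pi*u)/pi**3 + cos(pi*u)/pi**2; evaluating from 0 to 1: ∫_{0}^{1} (2*u**2 + u) cos(pi*u) du = (-5/pi**2) - (pi**(-2)) = -6/pi**2.
Hence a_1 = 2·(-6/pi**2) = -12/pi**2.

-12/pi**2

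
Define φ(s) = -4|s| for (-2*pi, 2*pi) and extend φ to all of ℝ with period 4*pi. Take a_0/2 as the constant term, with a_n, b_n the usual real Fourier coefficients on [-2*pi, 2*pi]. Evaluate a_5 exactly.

32/(25*pi)

a_5 = (1/(2*pi)) ∫_{-2*pi}^{2*pi} φ(s) cos(5*s/2) ds.
φ is even and cos(5*s/2) is even, so the integrand is even and a_5 = 1/pi ∫_0^{2*pi} φ(s) cos(5*s/2) ds.
Integrating by parts (boundary term plus one more integral), an antiderivative of (-4*s) cos(5*s/2) is -8*s*sin(5*s/2)/5 - 16*cos(5*s/2)/25; evaluating from 0 to 2*pi: ∫_{0}^{2*pi} (-4*s) cos(5*s/2) ds = (16/25) - (-16/25) = 32/25.
Hence a_5 = (1/pi)·(32/25) = 32/(25*pi).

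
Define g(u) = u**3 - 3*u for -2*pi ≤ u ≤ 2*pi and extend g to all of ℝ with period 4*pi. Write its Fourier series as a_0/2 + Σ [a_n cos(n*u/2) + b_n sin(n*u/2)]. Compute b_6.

b_6 = (1/(2*pi)) ∫_{-2*pi}^{2*pi} g(u) sin(3*u) du.
g is odd and sin(3*u) is odd, so the integrand is even and b_6 = 1/pi ∫_0^{2*pi} g(u) sin(3*u) du.
Integrating by parts three times (tabular method), an antiderivative of (u**3 - 3*u) sin(3*u) is -u**3*cos(3*u)/3 + u**2*sin(3*u)/3 + 11*u*cos(3*u)/9 - 11*sin(3*u)/27; evaluating from 0 to 2*pi: ∫_{0}^{2*pi} (u**3 - 3*u) sin(3*u) du = (2*pi*(11 - 12*pi**2)/9) - (0) = 2*pi*(11 - 12*pi**2)/9.
Hence b_6 = (1/pi)·(2*pi*(11 - 12*pi**2)/9) = 22/9 - 8*pi**2/3.

22/9 - 8*pi**2/3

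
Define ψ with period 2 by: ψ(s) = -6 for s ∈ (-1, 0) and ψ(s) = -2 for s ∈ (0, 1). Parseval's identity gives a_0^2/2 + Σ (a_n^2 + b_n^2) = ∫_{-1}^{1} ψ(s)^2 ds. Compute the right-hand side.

∫_{-1}^{1} ψ(s)^2 ds = 40.

40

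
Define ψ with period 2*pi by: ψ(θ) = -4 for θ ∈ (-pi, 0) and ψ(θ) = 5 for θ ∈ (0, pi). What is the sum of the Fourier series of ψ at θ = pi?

1/2

At θ = pi the one-sided limits are ψ(pi^-) = 5 and ψ(pi^+) = -4.
By Dirichlet's theorem the series converges to their average, [(5) + (-4)]/2 = 1/2.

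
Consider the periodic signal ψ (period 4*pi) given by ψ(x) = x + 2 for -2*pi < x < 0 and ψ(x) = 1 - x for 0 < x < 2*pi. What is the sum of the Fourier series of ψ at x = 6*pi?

3/2 - 2*pi

x = 6*pi differs from x = -2*pi by 2 full period(s), and the series is 4*pi-periodic.
At x = -2*pi the one-sided limits are ψ(-2*pi^-) = 1 - 2*pi and ψ(-2*pi^+) = 2 - 2*pi.
By Dirichlet's theorem the series converges to their average, [(1 - 2*pi) + (2 - 2*pi)]/2 = 3/2 - 2*pi.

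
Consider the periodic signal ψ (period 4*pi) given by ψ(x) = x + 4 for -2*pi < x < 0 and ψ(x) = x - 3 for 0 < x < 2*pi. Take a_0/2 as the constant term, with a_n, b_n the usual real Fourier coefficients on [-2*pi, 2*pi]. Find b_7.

b_7 = (1/(2*pi)) ∫_{-2*pi}^{2*pi} ψ(x) sin(7*x/2) dx.
Split the integral at the breakpoints.
Integrating by parts (boundary term plus one more integral), an antiderivative of (x + 4) sin(7*x/2) is -2*x*cos(7*x/2)/7 + 4*sin(7*x/2)/49 - 8*cos(7*x/2)/7; evaluating from -2*pi to 0: ∫_{-2*pi}^{0} (x + 4) sin(7*x/2) dx = (-8/7) - (8/7 - 4*pi/7) = -16/7 + 4*pi/7.
Integrating by parts (boundary term plus one more integral), an antiderivative of (x - 3) sin(7*x/2) is -2*x*cos(7*x/2)/7 + 4*sin(7*x/2)/49 + 6*cos(7*x/2)/7; evaluating from 0 to 2*pi: ∫_{0}^{2*pi} (x - 3) sin(7*x/2) dx = (-6/7 + 4*pi/7) - (6/7) = -12/7 + 4*pi/7.
Summing the pieces and multiplying by (1/(2*pi)) gives b_7 = 4/7 - 2/pi.

4/7 - 2/pi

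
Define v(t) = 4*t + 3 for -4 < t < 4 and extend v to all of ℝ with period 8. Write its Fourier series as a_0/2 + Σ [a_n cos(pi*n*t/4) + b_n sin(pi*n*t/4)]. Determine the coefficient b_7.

b_7 = 1/4 ∫_{-4}^{4} v(t) sin(7*pi*t/4) dt.
Integrating by parts (boundary term plus one more integral), an antiderivative of (4*t + 3) sin(7*pi*t/4) is -16*t*cos(7*pi*t/4)/(7*pi) + 64*sin(7*pi*t/4)/(49*pi**2) - 12*cos(7*pi*t/4)/(7*pi); evaluating from -4 to 4: ∫_{-4}^{4} (4*t + 3) sin(7*pi*t/4) dt = (76/(7*pi)) - (-52/(7*pi)) = 128/(7*pi).
Hence b_7 = (1/4)·(128/(7*pi)) = 32/(7*pi).

32/(7*pi)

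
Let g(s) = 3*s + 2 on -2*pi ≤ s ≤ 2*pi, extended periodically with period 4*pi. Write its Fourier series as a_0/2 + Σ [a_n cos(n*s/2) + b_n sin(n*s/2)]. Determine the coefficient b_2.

b_2 = (1/(2*pi)) ∫_{-2*pi}^{2*pi} g(s) sin(s) ds.
Integrating by parts (boundary term plus one more integral), an antiderivative of (3*s + 2) sin(s) is -3*s*cos(s) + 3*sin(s) - 2*cos(s); evaluating from -2*pi to 2*pi: ∫_{-2*pi}^{2*pi} (3*s + 2) sin(s) ds = (-6*pi - 2) - (-2 + 6*pi) = -12*pi.
Hence b_2 = (1/(2*pi))·(-12*pi) = -6.

-6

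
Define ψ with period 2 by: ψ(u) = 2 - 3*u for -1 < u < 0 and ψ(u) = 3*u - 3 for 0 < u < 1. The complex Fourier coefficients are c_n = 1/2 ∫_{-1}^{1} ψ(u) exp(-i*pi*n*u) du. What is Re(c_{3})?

-2/(3*pi**2)

Since ψ is real-valued, Re(c_{3}) = 1/2 ∫_{-1}^{1} ψ(u) cos(3*pi*u) du = a_{3}/2.
Split the integral at the breakpoints.
Integrating by parts (boundary term plus one more integral), an antiderivative of (2 - 3*u) cos(3*pi*u) is -u*sin(3*pi*u)/pi + 2*sin(3*pi*u)/(3*pi) - cos(3*pi*u)/(3*pi**2); evaluating from -1 to 0: ∫_{-1}^{0} (2 - 3*u) cos(3*pi*u) du = (-1/(3*pi**2)) - (1/(3*pi**2)) = -2/(3*pi**2).
Integrating by parts (boundary term plus one more integral), an antiderivative of (3*u - 3) cos(3*pi*u) is u*sin(3*pi*u)/pi - sin(3*pi*u)/pi + cos(3*pi*u)/(3*pi**2); evaluating from 0 to 1: ∫_{0}^{1} (3*u - 3) cos(3*pi*u) du = (-1/(3*pi**2)) - (1/(3*pi**2)) = -2/(3*pi**2).
So ∫_{-1}^{1} ψ(u) cos(3*pi*u) du = -4/(3*pi**2).
Hence Re(c_{3}) = (1/2)·(-4/(3*pi**2)) = -2/(3*pi**2).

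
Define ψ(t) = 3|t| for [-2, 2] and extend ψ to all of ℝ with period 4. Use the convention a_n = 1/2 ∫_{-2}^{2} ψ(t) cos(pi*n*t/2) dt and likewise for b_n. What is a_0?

a_0 = 1/2 ∫_{-2}^{2} ψ(t) dt = 1/2 · (12) = 6.

6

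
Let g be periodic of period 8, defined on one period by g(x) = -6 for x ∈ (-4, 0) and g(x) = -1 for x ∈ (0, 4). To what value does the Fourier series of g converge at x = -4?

x = -4 differs from x = 4 by -1 full period(s), and the series is 8-periodic.
At x = 4 the one-sided limits are g(4^-) = -1 and g(4^+) = -6.
By Dirichlet's theorem the series converges to their average, [(-1) + (-6)]/2 = -7/2.

-7/2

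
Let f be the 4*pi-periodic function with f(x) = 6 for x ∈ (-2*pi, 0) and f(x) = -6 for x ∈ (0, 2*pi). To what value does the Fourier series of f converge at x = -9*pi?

x = -9*pi differs from x = -pi by -2 full period(s), and the series is 4*pi-periodic.
f is continuous at x = -pi with value 6, so the series converges to 6 there.

6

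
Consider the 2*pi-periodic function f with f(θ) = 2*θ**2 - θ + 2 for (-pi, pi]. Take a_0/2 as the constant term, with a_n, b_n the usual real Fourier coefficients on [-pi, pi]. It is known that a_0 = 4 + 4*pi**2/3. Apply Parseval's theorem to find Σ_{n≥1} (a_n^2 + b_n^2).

2*pi**2*(15 + 16*pi**2)/45

Parseval: a_0^2/2 + Σ_{n≥1} (a_n^2+b_n^2) = 1/pi ∫_{-pi}^{pi} f(θ)^2 dθ = 8 + 6*pi**2 + 8*pi**4/5.
Subtract a_0^2/2 = 8*(3 + pi**2)**2/9: Σ (a_n^2+b_n^2) = 2*pi**2*(15 + 16*pi**2)/45.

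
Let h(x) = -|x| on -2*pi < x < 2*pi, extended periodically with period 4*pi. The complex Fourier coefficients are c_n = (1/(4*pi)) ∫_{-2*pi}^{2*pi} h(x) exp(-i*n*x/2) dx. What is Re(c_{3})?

Since h is real-valued, Re(c_{3}) = (1/(4*pi)) ∫_{-2*pi}^{2*pi} h(x) cos(3*x/2) dx = a_{3}/2.
h is even and cos(3*x/2) is even, so the integrand is even: ∫_{-2*pi}^{2*pi} h(x) cos(3*x/2) dx = 2∫_0^{2*pi} h(x) cos(3*x/2) dx.
Integrating by parts (boundary term plus one more integral), an antiderivative of (-x) cos(3*x/2) is -2*x*sin(3*x/2)/3 - 4*cos(3*x/2)/9; evaluating from 0 to 2*pi: ∫_{0}^{2*pi} (-x) cos(3*x/2) dx = (4/9) - (-4/9) = 8/9.
So ∫_{-2*pi}^{2*pi} h(x) cos(3*x/2) dx = 16/9.
Hence Re(c_{3}) = (1/(4*pi))·(16/9) = 4/(9*pi).

4/(9*pi)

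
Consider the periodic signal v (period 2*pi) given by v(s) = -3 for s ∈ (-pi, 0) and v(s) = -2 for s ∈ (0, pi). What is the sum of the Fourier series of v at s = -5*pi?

s = -5*pi differs from s = -pi by -2 full period(s), and the series is 2*pi-periodic.
At s = -pi the one-sided limits are v(-pi^-) = -2 and v(-pi^+) = -3.
By Dirichlet's theorem the series converges to their average, [(-2) + (-3)]/2 = -5/2.

-5/2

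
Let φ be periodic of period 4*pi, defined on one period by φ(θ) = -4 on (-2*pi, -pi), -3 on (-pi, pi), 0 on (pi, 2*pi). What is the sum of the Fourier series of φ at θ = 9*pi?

-3/2

θ = 9*pi differs from θ = pi by 2 full period(s), and the series is 4*pi-periodic.
At θ = pi the one-sided limits are φ(pi^-) = -3 and φ(pi^+) = 0.
By Dirichlet's theorem the series converges to their average, [(-3) + (0)]/2 = -3/2.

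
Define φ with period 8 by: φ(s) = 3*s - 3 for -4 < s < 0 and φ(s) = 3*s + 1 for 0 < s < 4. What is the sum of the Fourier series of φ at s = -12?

-1

s = -12 differs from s = -4 by -1 full period(s), and the series is 8-periodic.
At s = -4 the one-sided limits are φ(-4^-) = 13 and φ(-4^+) = -15.
By Dirichlet's theorem the series converges to their average, [(13) + (-15)]/2 = -1.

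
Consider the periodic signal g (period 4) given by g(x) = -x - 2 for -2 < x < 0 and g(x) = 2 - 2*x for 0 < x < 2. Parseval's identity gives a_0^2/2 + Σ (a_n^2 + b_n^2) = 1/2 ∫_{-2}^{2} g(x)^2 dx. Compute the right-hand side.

8/3

1/2 ∫_{-2}^{2} g(x)^2 dx = 1/2 · (16/3) = 8/3.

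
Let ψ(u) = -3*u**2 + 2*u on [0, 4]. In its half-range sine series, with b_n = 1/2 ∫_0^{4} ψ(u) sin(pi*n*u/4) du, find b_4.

20/pi

b_4 = 1/2 ∫_0^{4} (-3*u**2 + 2*u) sin(pi*u) du.
Integrating by parts twice (tabular method), an antiderivative of (-3*u**2 + 2*u) sin(pi*u) is 3*u**2*cos(pi*u)/pi - 6*u*sin(pi*u)/pi**2 - 2*u*cos(pi*u)/pi + 2*sin(pi*u)/pi**2 - 6*cos(pi*u)/pi**3; evaluating from 0 to 4: ∫_{0}^{4} (-3*u**2 + 2*u) sin(pi*u) du = (-6/pi**3 + 40/pi) - (-6/pi**3) = 40/pi.
Hence b_4 = (1/2)·(40/pi) = 20/pi.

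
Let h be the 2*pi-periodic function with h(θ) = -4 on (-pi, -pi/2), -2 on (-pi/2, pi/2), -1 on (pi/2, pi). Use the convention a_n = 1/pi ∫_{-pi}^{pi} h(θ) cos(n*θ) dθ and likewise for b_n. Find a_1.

1/pi

a_1 = 1/pi ∫_{-pi}^{pi} h(θ) cos(θ) dθ.
Split the integral at the breakpoints.
Directly, an antiderivative of (-4) cos(θ) is -4*sin(θ); evaluating from -pi to -pi/2: ∫_{-pi}^{-pi/2} (-4) cos(θ) dθ = (4) - (0) = 4.
Directly, an antiderivative of (-2) cos(θ) is -2*sin(θ); evaluating from -pi/2 to pi/2: ∫_{-pi/2}^{pi/2} (-2) cos(θ) dθ = (-2) - (2) = -4.
Directly, an antiderivative of (-1) cos(θ) is -sin(θ); evaluating from pi/2 to pi: ∫_{pi/2}^{pi} (-1) cos(θ) dθ = (0) - (-1) = 1.
Summing the pieces and multiplying by (1/pi) gives a_1 = 1/pi.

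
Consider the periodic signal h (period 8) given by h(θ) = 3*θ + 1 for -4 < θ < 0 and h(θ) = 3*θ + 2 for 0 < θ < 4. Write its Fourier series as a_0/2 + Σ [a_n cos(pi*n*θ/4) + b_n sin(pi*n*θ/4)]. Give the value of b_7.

b_7 = 1/4 ∫_{-4}^{4} h(θ) sin(7*pi*θ/4) dθ.
Split the integral at the breakpoints.
Integrating by parts (boundary term plus one more integral), an antiderivative of (3*θ + 1) sin(7*pi*θ/4) is -12*θ*cos(7*pi*θ/4)/(7*pi) + 48*sin(7*pi*θ/4)/(49*pi**2) - 4*cos(7*pi*θ/4)/(7*pi); evaluating from -4 to 0: ∫_{-4}^{0} (3*θ + 1) sin(7*pi*θ/4) dθ = (-4/(7*pi)) - (-44/(7*pi)) = 40/(7*pi).
Integrating by parts (boundary term plus one more integral), an antiderivative of (3*θ + 2) sin(7*pi*θ/4) is -12*θ*cos(7*pi*θ/4)/(7*pi) + 48*sin(7*pi*θ/4)/(49*pi**2) - 8*cos(7*pi*θ/4)/(7*pi); evaluating from 0 to 4: ∫_{0}^{4} (3*θ + 2) sin(7*pi*θ/4) dθ = (8/pi) - (-8/(7*pi)) = 64/(7*pi).
Summing the pieces and multiplying by (1/4) gives b_7 = 26/(7*pi).

26/(7*pi)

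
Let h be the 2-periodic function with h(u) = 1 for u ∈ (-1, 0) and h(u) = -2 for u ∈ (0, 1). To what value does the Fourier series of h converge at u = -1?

At u = -1 the one-sided limits are h(-1^-) = -2 and h(-1^+) = 1.
By Dirichlet's theorem the series converges to their average, [(-2) + (1)]/2 = -1/2.

-1/2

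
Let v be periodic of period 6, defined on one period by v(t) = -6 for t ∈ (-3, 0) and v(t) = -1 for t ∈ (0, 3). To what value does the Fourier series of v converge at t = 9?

t = 9 differs from t = 3 by 1 full period(s), and the series is 6-periodic.
At t = 3 the one-sided limits are v(3^-) = -1 and v(3^+) = -6.
By Dirichlet's theorem the series converges to their average, [(-1) + (-6)]/2 = -7/2.

-7/2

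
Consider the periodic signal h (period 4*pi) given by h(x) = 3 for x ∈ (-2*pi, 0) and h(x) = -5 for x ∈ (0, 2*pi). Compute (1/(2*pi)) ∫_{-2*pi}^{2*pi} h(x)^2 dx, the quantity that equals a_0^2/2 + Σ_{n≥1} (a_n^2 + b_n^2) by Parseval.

34

(1/(2*pi)) ∫_{-2*pi}^{2*pi} h(x)^2 dx = (1/(2*pi)) · (68*pi) = 34.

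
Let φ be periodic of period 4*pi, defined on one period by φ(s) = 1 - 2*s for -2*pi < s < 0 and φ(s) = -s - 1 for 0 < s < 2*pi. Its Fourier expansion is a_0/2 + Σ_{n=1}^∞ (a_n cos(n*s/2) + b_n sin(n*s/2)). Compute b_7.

2*(-3*pi - 2)/(7*pi)

b_7 = (1/(2*pi)) ∫_{-2*pi}^{2*pi} φ(s) sin(7*s/2) ds.
Split the integral at the breakpoints.
Integrating by parts (boundary term plus one more integral), an antiderivative of (1 - 2*s) sin(7*s/2) is 4*s*cos(7*s/2)/7 - 8*sin(7*s/2)/49 - 2*cos(7*s/2)/7; evaluating from -2*pi to 0: ∫_{-2*pi}^{0} (1 - 2*s) sin(7*s/2) ds = (-2/7) - (2/7 + 8*pi/7) = -8*pi/7 - 4/7.
Integrating by parts (boundary term plus one more integral), an antiderivative of (-s - 1) sin(7*s/2) is 2*s*cos(7*s/2)/7 - 4*sin(7*s/2)/49 + 2*cos(7*s/2)/7; evaluating from 0 to 2*pi: ∫_{0}^{2*pi} (-s - 1) sin(7*s/2) ds = (-4*pi/7 - 2/7) - (2/7) = -4*pi/7 - 4/7.
Summing the pieces and multiplying by (1/(2*pi)) gives b_7 = 2*(-3*pi - 2)/(7*pi).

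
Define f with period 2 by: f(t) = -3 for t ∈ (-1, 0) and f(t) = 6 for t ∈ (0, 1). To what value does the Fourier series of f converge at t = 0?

At t = 0 the one-sided limits are f(0^-) = -3 and f(0^+) = 6.
By Dirichlet's theorem the series converges to their average, [(-3) + (6)]/2 = 3/2.

3/2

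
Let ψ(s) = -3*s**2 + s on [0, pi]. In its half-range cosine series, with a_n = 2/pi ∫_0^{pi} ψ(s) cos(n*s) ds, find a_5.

a_5 = 2/pi ∫_0^{pi} (-3*s**2 + s) cos(5*s) ds.
Integrating by parts twice (tabular method), an antiderivative of (-3*s**2 + s) cos(5*s) is -3*s**2*sin(5*s)/5 + s*sin(5*s)/5 - 6*s*cos(5*s)/25 + 6*sin(5*s)/125 + cos(5*s)/25; evaluating from 0 to pi: ∫_{0}^{pi} (-3*s**2 + s) cos(5*s) ds = (-1/25 + 6*pi/25) - (1/25) = -2/25 + 6*pi/25.
Hence a_5 = (2/pi)·(-2/25 + 6*pi/25) = 4*(-1 + 3*pi)/(25*pi).

4*(-1 + 3*pi)/(25*pi)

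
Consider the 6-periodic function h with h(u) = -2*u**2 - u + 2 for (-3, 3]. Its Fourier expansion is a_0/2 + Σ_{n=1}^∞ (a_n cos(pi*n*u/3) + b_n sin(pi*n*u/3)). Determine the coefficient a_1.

72/pi**2

a_1 = 1/3 ∫_{-3}^{3} h(u) cos(pi*u/3) du.
Integrating by parts twice (tabular method), an antiderivative of (-2*u**2 - u + 2) cos(pi*u/3) is -6*u**2*sin(pi*u/3)/pi - 3*u*sin(pi*u/3)/pi - 36*u*cos(pi*u/3)/pi**2 + 6*sin(pi*u/3)/pi + 108*sin(pi*u/3)/pi**3 - 9*cos(pi*u/3)/pi**2; evaluating from -3 to 3: ∫_{-3}^{3} (-2*u**2 - u + 2) cos(pi*u/3) du = (117/pi**2) - (-99/pi**2) = 216/pi**2.
Hence a_1 = (1/3)·(216/pi**2) = 72/pi**2.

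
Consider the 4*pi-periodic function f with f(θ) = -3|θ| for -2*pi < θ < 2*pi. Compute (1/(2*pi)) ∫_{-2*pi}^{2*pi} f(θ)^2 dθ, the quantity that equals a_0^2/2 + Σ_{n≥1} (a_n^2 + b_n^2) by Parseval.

(1/(2*pi)) ∫_{-2*pi}^{2*pi} f(θ)^2 dθ = (1/(2*pi)) · (48*pi**3) = 24*pi**2.

24*pi**2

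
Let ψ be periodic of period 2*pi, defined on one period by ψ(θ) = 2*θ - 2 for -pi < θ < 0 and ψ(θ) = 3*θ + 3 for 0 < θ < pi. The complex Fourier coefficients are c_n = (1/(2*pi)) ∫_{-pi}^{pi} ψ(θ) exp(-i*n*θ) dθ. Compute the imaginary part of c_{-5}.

(2 + pi)/(2*pi)

Since ψ is real-valued, Im(c_{-5}) = -(1/(2*pi)) ∫_{-pi}^{pi} ψ(θ) sin(-5*θ) dθ = b_{5}/2.
Split the integral at the breakpoints.
Integrating by parts (boundary term plus one more integral), an antiderivative of (2*θ - 2) sin(-5*θ) is 2*θ*cos(5*θ)/5 - 2*sin(5*θ)/25 - 2*cos(5*θ)/5; evaluating from -pi to 0: ∫_{-pi}^{0} (2*θ - 2) sin(-5*θ) dθ = (-2/5) - (2/5 + 2*pi/5) = -2*pi/5 - 4/5.
Integrating by parts (boundary term plus one more integral), an antiderivative of (3*θ + 3) sin(-5*θ) is 3*θ*cos(5*θ)/5 - 3*sin(5*θ)/25 + 3*cos(5*θ)/5; evaluating from 0 to pi: ∫_{0}^{pi} (3*θ + 3) sin(-5*θ) dθ = (-3*pi/5 - 3/5) - (3/5) = -3*pi/5 - 6/5.
So ∫_{-pi}^{pi} ψ(θ) sin(-5*θ) dθ = -pi - 2.
Hence Im(c_{-5}) = (-1/(2*pi))·(-pi - 2) = (2 + pi)/(2*pi).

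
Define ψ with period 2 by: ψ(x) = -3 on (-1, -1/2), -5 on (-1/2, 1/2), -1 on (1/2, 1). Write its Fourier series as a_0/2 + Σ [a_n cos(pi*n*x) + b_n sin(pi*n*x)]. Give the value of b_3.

b_3 = ∫_{-1}^{1} ψ(x) sin(3*pi*x) dx.
Split the integral at the breakpoints.
Directly, an antiderivative of (-3) sin(3*pi*x) is cos(3*pi*x)/pi; evaluating from -1 to -1/2: ∫_{-1}^{-1/2} (-3) sin(3*pi*x) dx = (0) - (-1/pi) = 1/pi.
Directly, an antiderivative of (-5) sin(3*pi*x) is 5*cos(3*pi*x)/(3*pi); evaluating from -1/2 to 1/2: ∫_{-1/2}^{1/2} (-5) sin(3*pi*x) dx = (0) - (0) = 0.
Directly, an antiderivative of (-1) sin(3*pi*x) is cos(3*pi*x)/(3*pi); evaluating from 1/2 to 1: ∫_{1/2}^{1} (-1) sin(3*pi*x) dx = (-1/(3*pi)) - (0) = -1/(3*pi).
Summing the pieces gives b_3 = 2/(3*pi).

2/(3*pi)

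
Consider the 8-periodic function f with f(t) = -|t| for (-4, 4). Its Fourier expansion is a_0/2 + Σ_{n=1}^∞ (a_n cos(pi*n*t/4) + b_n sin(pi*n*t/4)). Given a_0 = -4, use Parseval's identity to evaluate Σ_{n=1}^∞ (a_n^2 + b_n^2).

8/3

Parseval: a_0^2/2 + Σ_{n≥1} (a_n^2+b_n^2) = 1/4 ∫_{-4}^{4} f(t)^2 dt = 32/3.
Subtract a_0^2/2 = 8: Σ (a_n^2+b_n^2) = 8/3.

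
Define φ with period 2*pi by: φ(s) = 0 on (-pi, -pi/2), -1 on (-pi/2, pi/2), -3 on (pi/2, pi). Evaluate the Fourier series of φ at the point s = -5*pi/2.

s = -5*pi/2 differs from s = -pi/2 by -1 full period(s), and the series is 2*pi-periodic.
At s = -pi/2 the one-sided limits are φ(-pi/2^-) = 0 and φ(-pi/2^+) = -1.
By Dirichlet's theorem the series converges to their average, [(0) + (-1)]/2 = -1/2.

-1/2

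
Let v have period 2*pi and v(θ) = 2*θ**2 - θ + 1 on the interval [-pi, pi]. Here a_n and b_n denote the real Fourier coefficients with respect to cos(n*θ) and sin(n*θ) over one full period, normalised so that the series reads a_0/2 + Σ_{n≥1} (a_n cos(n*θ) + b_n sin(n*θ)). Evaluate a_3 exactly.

-8/9

a_3 = 1/pi ∫_{-pi}^{pi} v(θ) cos(3*θ) dθ.
Integrating by parts twice (tabular method), an antiderivative of (2*θ**2 - θ + 1) cos(3*θ) is 2*θ**2*sin(3*θ)/3 - θ*sin(3*θ)/3 + 4*θ*cos(3*θ)/9 + 5*sin(3*θ)/27 - cos(3*θ)/9; evaluating from -pi to pi: ∫_{-pi}^{pi} (2*θ**2 - θ + 1) cos(3*θ) dθ = (1/9 - 4*pi/9) - (1/9 + 4*pi/9) = -8*pi/9.
Hence a_3 = (1/pi)·(-8*pi/9) = -8/9.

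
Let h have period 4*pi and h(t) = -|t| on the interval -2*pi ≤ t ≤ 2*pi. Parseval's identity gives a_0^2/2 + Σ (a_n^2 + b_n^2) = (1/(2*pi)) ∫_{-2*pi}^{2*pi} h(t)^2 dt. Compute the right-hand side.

(1/(2*pi)) ∫_{-2*pi}^{2*pi} h(t)^2 dt = (1/(2*pi)) · (16*pi**3/3) = 8*pi**2/3.

8*pi**2/3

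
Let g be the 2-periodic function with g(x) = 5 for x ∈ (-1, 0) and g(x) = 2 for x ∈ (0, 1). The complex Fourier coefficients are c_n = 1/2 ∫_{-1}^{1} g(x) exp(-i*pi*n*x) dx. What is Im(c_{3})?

Since g is real-valued, Im(c_{3}) = -1/2 ∫_{-1}^{1} g(x) sin(3*pi*x) dx = -b_{3}/2.
Split the integral at the breakpoints.
Directly, an antiderivative of (5) sin(3*pi*x) is -5*cos(3*pi*x)/(3*pi); evaluating from -1 to 0: ∫_{-1}^{0} (5) sin(3*pi*x) dx = (-5/(3*pi)) - (5/(3*pi)) = -10/(3*pi).
Directly, an antiderivative of (2) sin(3*pi*x) is -2*cos(3*pi*x)/(3*pi); evaluating from 0 to 1: ∫_{0}^{1} (2) sin(3*pi*x) dx = (2/(3*pi)) - (-2/(3*pi)) = 4/(3*pi).
So ∫_{-1}^{1} g(x) sin(3*pi*x) dx = -2/pi.
Hence Im(c_{3}) = (-1/2)·(-2/pi) = 1/pi.

1/pi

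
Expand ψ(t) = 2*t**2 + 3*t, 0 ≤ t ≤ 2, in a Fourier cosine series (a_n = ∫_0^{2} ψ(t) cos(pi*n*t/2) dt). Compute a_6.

a_6 = ∫_0^{2} (2*t**2 + 3*t) cos(3*pi*t) dt.
Integrating by parts twice (tabular method), an antiderivative of (2*t**2 + 3*t) cos(3*pi*t) is 2*t**2*sin(3*pi*t)/(3*pi) + t*sin(3*pi*t)/pi + 4*t*cos(3*pi*t)/(9*pi**2) - 4*sin(3*pi*t)/(27*pi**3) + cos(3*pi*t)/(3*pi**2); evaluating from 0 to 2: ∫_{0}^{2} (2*t**2 + 3*t) cos(3*pi*t) dt = (11/(9*pi**2)) - (1/(3*pi**2)) = 8/(9*pi**2).
Hence a_6 = 8/(9*pi**2).

8/(9*pi**2)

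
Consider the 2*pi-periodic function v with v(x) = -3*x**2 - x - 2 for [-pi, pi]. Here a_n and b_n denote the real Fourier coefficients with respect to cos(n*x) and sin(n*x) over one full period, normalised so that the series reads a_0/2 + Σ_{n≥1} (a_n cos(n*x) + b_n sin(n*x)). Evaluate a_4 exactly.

-3/4

a_4 = 1/pi ∫_{-pi}^{pi} v(x) cos(4*x) dx.
Integrating by parts twice (tabular method), an antiderivative of (-3*x**2 - x - 2) cos(4*x) is -3*x**2*sin(4*x)/4 - x*sin(4*x)/4 - 3*x*cos(4*x)/8 - 13*sin(4*x)/32 - cos(4*x)/16; evaluating from -pi to pi: ∫_{-pi}^{pi} (-3*x**2 - x - 2) cos(4*x) dx = (-3*pi/8 - 1/16) - (-1/16 + 3*pi/8) = -3*pi/4.
Hence a_4 = (1/pi)·(-3*pi/4) = -3/4.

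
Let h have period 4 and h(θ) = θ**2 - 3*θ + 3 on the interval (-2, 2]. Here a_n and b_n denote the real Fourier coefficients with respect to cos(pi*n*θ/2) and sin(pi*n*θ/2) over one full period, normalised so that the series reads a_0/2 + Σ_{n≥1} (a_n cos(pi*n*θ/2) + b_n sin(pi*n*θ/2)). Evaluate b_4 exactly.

b_4 = 1/2 ∫_{-2}^{2} h(θ) sin(2*pi*θ) dθ.
Integrating by parts twice (tabular method), an antiderivative of (θ**2 - 3*θ + 3) sin(2*pi*θ) is -θ**2*cos(2*pi*θ)/(2*pi) + θ*sin(2*pi*θ)/(2*pi**2) + 3*θ*cos(2*pi*θ)/(2*pi) - 3*sin(2*pi*θ)/(4*pi**2) - 3*cos(2*pi*θ)/(2*pi) + cos(2*pi*θ)/(4*pi**3); evaluating from -2 to 2: ∫_{-2}^{2} (θ**2 - 3*θ + 3) sin(2*pi*θ) dθ = ((1 - 2*pi**2)/(4*pi**3)) - ((1 - 26*pi**2)/(4*pi**3)) = 6/pi.
Hence b_4 = (1/2)·(6/pi) = 3/pi.

3/pi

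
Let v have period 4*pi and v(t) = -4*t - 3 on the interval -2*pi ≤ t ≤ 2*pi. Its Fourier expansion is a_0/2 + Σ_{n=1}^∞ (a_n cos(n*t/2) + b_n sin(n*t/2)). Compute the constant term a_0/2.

-3

a_0 = (1/(2*pi)) ∫_{-2*pi}^{2*pi} v(t) dt = (1/(2*pi)) · (-12*pi) = -6.
So the constant term a_0/2 = -3.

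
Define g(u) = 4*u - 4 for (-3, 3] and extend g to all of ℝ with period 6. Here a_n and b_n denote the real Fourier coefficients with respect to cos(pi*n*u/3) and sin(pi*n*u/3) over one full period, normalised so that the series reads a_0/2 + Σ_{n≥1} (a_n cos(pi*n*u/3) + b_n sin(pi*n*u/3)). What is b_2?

-12/pi

b_2 = 1/3 ∫_{-3}^{3} g(u) sin(2*pi*u/3) du.
Integrating by parts (boundary term plus one more integral), an antiderivative of (4*u - 4) sin(2*pi*u/3) is -6*u*cos(2*pi*u/3)/pi + 9*sin(2*pi*u/3)/pi**2 + 6*cos(2*pi*u/3)/pi; evaluating from -3 to 3: ∫_{-3}^{3} (4*u - 4) sin(2*pi*u/3) du = (-12/pi) - (24/pi) = -36/pi.
Hence b_2 = (1/3)·(-36/pi) = -12/pi.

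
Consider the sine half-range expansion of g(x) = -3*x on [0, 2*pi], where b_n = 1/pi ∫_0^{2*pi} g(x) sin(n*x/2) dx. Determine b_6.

2

b_6 = 1/pi ∫_0^{2*pi} (-3*x) sin(3*x) dx.
Integrating by parts (boundary term plus one more integral), an antiderivative of (-3*x) sin(3*x) is x*cos(3*x) - sin(3*x)/3; evaluating from 0 to 2*pi: ∫_{0}^{2*pi} (-3*x) sin(3*x) dx = (2*pi) - (0) = 2*pi.
Hence b_6 = (1/pi)·(2*pi) = 2.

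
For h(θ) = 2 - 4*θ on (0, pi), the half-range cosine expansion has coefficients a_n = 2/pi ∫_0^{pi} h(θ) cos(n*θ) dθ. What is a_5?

16/(25*pi)

a_5 = 2/pi ∫_0^{pi} (2 - 4*θ) cos(5*θ) dθ.
Integrating by parts (boundary term plus one more integral), an antiderivative of (2 - 4*θ) cos(5*θ) is -4*θ*sin(5*θ)/5 + 2*sin(5*θ)/5 - 4*cos(5*θ)/25; evaluating from 0 to pi: ∫_{0}^{pi} (2 - 4*θ) cos(5*θ) dθ = (4/25) - (-4/25) = 8/25.
Hence a_5 = (2/pi)·(8/25) = 16/(25*pi).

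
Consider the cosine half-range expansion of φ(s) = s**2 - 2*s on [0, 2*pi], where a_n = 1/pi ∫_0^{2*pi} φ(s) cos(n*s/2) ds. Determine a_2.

a_2 = 1/pi ∫_0^{2*pi} (s**2 - 2*s) cos(s) ds.
Integrating by parts twice (tabular method), an antiderivative of (s**2 - 2*s) cos(s) is s**2*sin(s) - 2*s*sin(s) + 2*s*cos(s) - 2*sin(s) - 2*cos(s); evaluating from 0 to 2*pi: ∫_{0}^{2*pi} (s**2 - 2*s) cos(s) ds = (-2 + 4*pi) - (-2) = 4*pi.
Hence a_2 = (1/pi)·(4*pi) = 4.

4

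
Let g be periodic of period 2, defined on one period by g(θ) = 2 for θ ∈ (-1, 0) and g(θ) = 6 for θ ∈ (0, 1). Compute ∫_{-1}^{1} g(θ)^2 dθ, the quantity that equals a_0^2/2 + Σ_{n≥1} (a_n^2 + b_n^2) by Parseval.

∫_{-1}^{1} g(θ)^2 dθ = 40.

40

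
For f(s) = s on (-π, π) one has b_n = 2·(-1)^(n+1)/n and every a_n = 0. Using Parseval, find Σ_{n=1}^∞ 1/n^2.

Parseval: Σ b_n^2 = (1/π) ∫_{-π}^{π} f(s)^2 ds = 2*pi**2/3.
Σ b_n^2 = Σ 4/n^2, so Σ 1/n^2 = (2*pi**2/3)/4 = pi**2/6.

pi**2/6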